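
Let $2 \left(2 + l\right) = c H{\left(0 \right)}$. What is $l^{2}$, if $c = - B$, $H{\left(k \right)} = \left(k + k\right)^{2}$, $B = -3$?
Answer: $4$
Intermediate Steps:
$H{\left(k \right)} = 4 k^{2}$ ($H{\left(k \right)} = \left(2 k\right)^{2} = 4 k^{2}$)
$c = 3$ ($c = \left(-1\right) \left(-3\right) = 3$)
$l = -2$ ($l = -2 + \frac{3 \cdot 4 \cdot 0^{2}}{2} = -2 + \frac{3 \cdot 4 \cdot 0}{2} = -2 + \frac{3 \cdot 0}{2} = -2 + \frac{1}{2} \cdot 0 = -2 + 0 = -2$)
$l^{2} = \left(-2\right)^{2} = 4$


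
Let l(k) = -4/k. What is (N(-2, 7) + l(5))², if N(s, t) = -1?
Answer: 81/25 ≈ 3.2400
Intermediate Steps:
(N(-2, 7) + l(5))² = (-1 - 4/5)² = (-1 - 4*⅕)² = (-1 - ⅘)² = (-9/5)² = 81/25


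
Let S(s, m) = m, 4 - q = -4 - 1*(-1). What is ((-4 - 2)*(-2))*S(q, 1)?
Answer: 12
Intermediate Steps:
q = 7 (q = 4 - (-4 - 1*(-1)) = 4 - (-4 + 1) = 4 - 1*(-3) = 4 + 3 = 7)
((-4 - 2)*(-2))*S(q, 1) = ((-4 - 2)*(-2))*1 = -6*(-2)*1 = 12*1 = 12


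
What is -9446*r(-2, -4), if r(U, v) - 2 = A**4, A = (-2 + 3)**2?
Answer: -28338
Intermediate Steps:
A = 1 (A = 1**2 = 1)
r(U, v) = 3 (r(U, v) = 2 + 1**4 = 2 + 1 = 3)
-9446*r(-2, -4) = -9446*3 = -28338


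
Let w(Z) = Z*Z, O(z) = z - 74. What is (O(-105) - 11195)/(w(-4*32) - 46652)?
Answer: 121/322 ≈ 0.37578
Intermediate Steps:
O(z) = -74 + z
w(Z) = Z**2
(O(-105) - 11195)/(w(-4*32) - 46652) = ((-74 - 105) - 11195)/((-4*32)**2 - 46652) = (-179 - 11195)/((-128)**2 - 46652) = -11374/(16384 - 46652) = -11374/(-30268) = -11374*(-1/30268) = 121/322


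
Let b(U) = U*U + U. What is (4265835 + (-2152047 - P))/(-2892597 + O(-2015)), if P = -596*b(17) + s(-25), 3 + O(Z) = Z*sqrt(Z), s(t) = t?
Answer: -265678252056/335012644535 + 925364167*I*sqrt(2015)/1675063222675 ≈ -0.79304 + 0.024798*I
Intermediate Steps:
b(U) = U + U**2 (b(U) = U**2 + U = U + U**2)
O(Z) = -3 + Z**(3/2) (O(Z) = -3 + Z*sqrt(Z) = -3 + Z**(3/2))
P = -182401 (P = -10132*(1 + 17) - 25 = -10132*18 - 25 = -596*306 - 25 = -182376 - 25 = -182401)
(4265835 + (-2152047 - P))/(-2892597 + O(-2015)) = (4265835 + (-2152047 - 1*(-182401)))/(-2892597 + (-3 + (-2015)**(3/2))) = (4265835 + (-2152047 + 182401))/(-2892597 + (-3 - 2015*I*sqrt(2015))) = (4265835 - 1969646)/(-2892600 - 2015*I*sqrt(2015)) = 2296189/(-2892600 - 2015*I*sqrt(2015))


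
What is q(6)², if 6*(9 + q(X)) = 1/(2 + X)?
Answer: 185761/2304 ≈ 80.625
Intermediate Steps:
q(X) = -9 + 1/(6*(2 + X))
q(6)² = ((-107 - 54*6)/(6*(2 + 6)))² = ((⅙)*(-107 - 324)/8)² = ((⅙)*(⅛)*(-431))² = (-431/48)² = 185761/2304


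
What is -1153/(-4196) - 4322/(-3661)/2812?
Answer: 2971990277/10799173868 ≈ 0.27521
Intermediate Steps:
-1153/(-4196) - 4322/(-3661)/2812 = -1153*(-1/4196) - 4322*(-1/3661)*(1/2812) = 1153/4196 + (4322/3661)*(1/2812) = 1153/4196 + 2161/5147366 = 2971990277/10799173868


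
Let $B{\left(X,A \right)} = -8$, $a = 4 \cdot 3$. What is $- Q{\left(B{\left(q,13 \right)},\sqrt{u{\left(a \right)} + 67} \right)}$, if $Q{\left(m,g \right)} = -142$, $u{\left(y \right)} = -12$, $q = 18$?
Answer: $142$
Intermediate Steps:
$a = 12$
$- Q{\left(B{\left(q,13 \right)},\sqrt{u{\left(a \right)} + 67} \right)} = \left(-1\right) \left(-142\right) = 142$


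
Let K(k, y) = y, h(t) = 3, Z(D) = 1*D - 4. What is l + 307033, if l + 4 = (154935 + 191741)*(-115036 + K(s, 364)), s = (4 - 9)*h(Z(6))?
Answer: -39753723243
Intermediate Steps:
Z(D) = -4 + D (Z(D) = D - 4 = -4 + D)
s = -15 (s = (4 - 9)*3 = -5*3 = -15)
l = -39754030276 (l = -4 + (154935 + 191741)*(-115036 + 364) = -4 + 346676*(-114672) = -4 - 39754030272 = -39754030276)
l + 307033 = -39754030276 + 307033 = -39753723243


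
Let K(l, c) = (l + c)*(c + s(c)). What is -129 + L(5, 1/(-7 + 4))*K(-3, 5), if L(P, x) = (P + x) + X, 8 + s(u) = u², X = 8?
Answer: 1285/3 ≈ 428.33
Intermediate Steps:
s(u) = -8 + u²
L(P, x) = 8 + P + x (L(P, x) = (P + x) + 8 = 8 + P + x)
K(l, c) = (c + l)*(-8 + c + c²) (K(l, c) = (l + c)*(c + (-8 + c²)) = (c + l)*(-8 + c + c²))
-129 + L(5, 1/(-7 + 4))*K(-3, 5) = -129 + (8 + 5 + 1/(-7 + 4))*(5² + 5*(-3) + 5*(-8 + 5²) - 3*(-8 + 5²)) = -129 + (8 + 5 + 1/(-3))*(25 - 15 + 5*(-8 + 25) - 3*(-8 + 25)) = -129 + (8 + 5 - ⅓)*(25 - 15 + 5*17 - 3*17) = -129 + 38*(25 - 15 + 85 - 51)/3 = -129 + (38/3)*44 = -129 + 1672/3 = 1285/3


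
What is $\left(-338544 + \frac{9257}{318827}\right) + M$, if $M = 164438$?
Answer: $- \frac{55509684405}{318827} \approx -1.7411 \cdot 10^{5}$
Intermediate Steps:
$\left(-338544 + \frac{9257}{318827}\right) + M = \left(-338544 + \frac{9257}{318827}\right) + 164438 = - \frac{107936958631}{318827} + 164438 = - \frac{55509684405}{318827}$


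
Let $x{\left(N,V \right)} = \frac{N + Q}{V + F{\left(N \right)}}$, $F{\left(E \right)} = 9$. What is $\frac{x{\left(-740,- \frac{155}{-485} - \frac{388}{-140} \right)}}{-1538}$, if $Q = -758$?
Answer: $\frac{2542855}{31566681} \approx 0.080555$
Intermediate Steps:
$x{\left(N,V \right)} = \frac{-758 + N}{9 + V}$ ($x{\left(N,V \right)} = \frac{N - 758}{V + 9} = \frac{-758 + N}{9 + V}$)
$\frac{x{\left(-740,- \frac{155}{-485} - \frac{388}{-140} \right)}}{-1538} = \frac{\frac{1}{9 - \left(- \frac{97}{35} - \frac{31}{97}\right)} \left(-758 - 740\right)}{-1538} = \frac{1}{9 - - \frac{10494}{3395}} \left(-1498\right) \left(- \frac{1}{1538}\right) = \frac{1}{9 + \left(\frac{31}{97} + \frac{97}{35}\right)} \left(-1498\right) \left(- \frac{1}{1538}\right) = \frac{1}{9 + \frac{10494}{3395}} \left(-1498\right) \left(- \frac{1}{1538}\right) = \frac{1}{\frac{41049}{3395}} \left(-1498\right) \left(- \frac{1}{1538}\right) = \frac{3395}{41049} \left(-1498\right) \left(- \frac{1}{1538}\right) = \left(- \frac{5085710}{41049}\right) \left(- \frac{1}{1538}\right) = \frac{2542855}{31566681}$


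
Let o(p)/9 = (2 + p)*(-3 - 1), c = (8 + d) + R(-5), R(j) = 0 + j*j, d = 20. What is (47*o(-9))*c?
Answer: 627732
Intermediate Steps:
R(j) = j² (R(j) = 0 + j² = j²)
c = 53 (c = (8 + 20) + (-5)² = 28 + 25 = 53)
o(p) = -72 - 36*p (o(p) = 9*((2 + p)*(-3 - 1)) = 9*((2 + p)*(-4)) = 9*(-8 - 4*p) = -72 - 36*p)
(47*o(-9))*c = (47*(-72 - 36*(-9)))*53 = (47*(-72 + 324))*53 = (47*252)*53 = 11844*53 = 627732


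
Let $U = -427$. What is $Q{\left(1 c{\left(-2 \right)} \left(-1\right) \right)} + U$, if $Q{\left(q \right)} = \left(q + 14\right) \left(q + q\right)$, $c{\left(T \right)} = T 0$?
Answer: $-427$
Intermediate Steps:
$c{\left(T \right)} = 0$
$Q{\left(q \right)} = 2 q \left(14 + q\right)$ ($Q{\left(q \right)} = \left(14 + q\right) 2 q = 2 q \left(14 + q\right)$)
$Q{\left(1 c{\left(-2 \right)} \left(-1\right) \right)} + U = 2 \cdot 1 \cdot 0 \left(-1\right) \left(14 + 1 \cdot 0 \left(-1\right)\right) - 427 = 2 \cdot 0 \left(-1\right) \left(14 + 0 \left(-1\right)\right) - 427 = 2 \cdot 0 \left(14 + 0\right) - 427 = 2 \cdot 0 \cdot 14 - 427 = 0 - 427 = -427$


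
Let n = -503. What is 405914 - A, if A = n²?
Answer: 152905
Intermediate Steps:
A = 253009 (A = (-503)² = 253009)
405914 - A = 405914 - 1*253009 = 405914 - 253009 = 152905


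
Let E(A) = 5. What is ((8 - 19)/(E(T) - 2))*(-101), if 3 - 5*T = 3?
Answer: 1111/3 ≈ 370.33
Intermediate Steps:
T = 0 (T = ⅗ - ⅕*3 = ⅗ - ⅗ = 0)
((8 - 19)/(E(T) - 2))*(-101) = ((8 - 19)/(5 - 2))*(-101) = -11/3*(-101) = 1111/3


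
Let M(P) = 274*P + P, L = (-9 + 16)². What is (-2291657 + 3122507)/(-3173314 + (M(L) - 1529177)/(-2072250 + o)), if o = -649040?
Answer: -1130491898250/4317753069679 ≈ -0.26182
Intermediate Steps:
L = 49 (L = 7² = 49)
M(P) = 275*P
(-2291657 + 3122507)/(-3173314 + (M(L) - 1529177)/(-2072250 + o)) = (-2291657 + 3122507)/(-3173314 + (275*49 - 1529177)/(-2072250 - 649040)) = 830850/(-3173314 + (13475 - 1529177)/(-2721290)) = 830850/(-3173314 - 1515702*(-1/2721290)) = 830850/(-3173314 + 757851/1360645) = 830850/(-4317753069679/1360645) = 830850*(-1360645/4317753069679) = -1130491898250/4317753069679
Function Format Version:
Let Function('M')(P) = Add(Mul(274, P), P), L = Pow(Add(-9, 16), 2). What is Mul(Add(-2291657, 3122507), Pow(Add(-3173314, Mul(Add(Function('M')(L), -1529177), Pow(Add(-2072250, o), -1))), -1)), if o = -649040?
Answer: Rational(-1130491898250, 4317753069679) ≈ -0.26182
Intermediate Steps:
L = 49 (L = Pow(7, 2) = 49)
Function('M')(P) = Mul(275, P)
Mul(Add(-2291657, 3122507), Pow(Add(-3173314, Mul(Add(Function('M')(L), -1529177), Pow(Add(-2072250, o), -1))), -1)) = Mul(Add(-2291657, 3122507), Pow(Add(-3173314, Mul(Add(Mul(275, 49), -1529177), Pow(Add(-2072250, -649040), -1))), -1)) = Mul(830850, Pow(Add(-3173314, Mul(Add(13475, -1529177), Pow(-2721290, -1))), -1)) = Mul(830850, Pow(Add(-3173314, Mul(-1515702, Rational(-1, 2721290))), -1)) = Mul(830850, Pow(Add(-3173314, Rational(757851, 1360645)), -1)) = Mul(830850, Pow(Rational(-4317753069679, 1360645), -1)) = Mul(830850, Rational(-1360645, 4317753069679)) = Rational(-1130491898250, 4317753069679)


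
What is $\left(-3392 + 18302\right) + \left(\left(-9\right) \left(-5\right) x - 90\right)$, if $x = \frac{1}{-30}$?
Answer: $\frac{29637}{2} \approx 14819.0$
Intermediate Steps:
$x = - \frac{1}{30} \approx -0.033333$
$\left(-3392 + 18302\right) + \left(\left(-9\right) \left(-5\right) x - 90\right) = \left(-3392 + 18302\right) - \left(90 - \left(-9\right) \left(-5\right) \left(- \frac{1}{30}\right)\right) = 14910 + \left(45 \left(- \frac{1}{30}\right) - 90\right) = 14910 - \frac{183}{2} = \frac{29637}{2}$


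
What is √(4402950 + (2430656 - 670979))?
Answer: √6162627 ≈ 2482.5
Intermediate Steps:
√(4402950 + (2430656 - 670979)) = √(4402950 + 1759677) = √6162627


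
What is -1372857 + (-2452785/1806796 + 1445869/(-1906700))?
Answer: -591190534229329703/430627241650 ≈ -1.3729e+6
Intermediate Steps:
-1372857 + (-2452785/1806796 + 1445869/(-1906700)) = -1372857 + (-2452785*1/1806796 + 1445869*(-1/1906700)) = -1372857 + (-2452785/1806796 - 1445869/1906700) = -1372857 - 911139435653/430627241650 = -591190534229329703/430627241650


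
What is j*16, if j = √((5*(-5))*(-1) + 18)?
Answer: 16*√43 ≈ 104.92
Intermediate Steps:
j = √43 (j = √(-25*(-1) + 18) = √(25 + 18) = √43 ≈ 6.5574)
j*16 = √43*16 = 16*√43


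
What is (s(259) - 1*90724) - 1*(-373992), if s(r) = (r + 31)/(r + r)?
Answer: 73366557/259 ≈ 2.8327e+5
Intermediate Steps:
s(r) = (31 + r)/(2*r) (s(r) = (31 + r)/((2*r)) = (31 + r)*(1/(2*r)) = (31 + r)/(2*r))
(s(259) - 1*90724) - 1*(-373992) = ((½)*(31 + 259)/259 - 1*90724) - 1*(-373992) = ((½)*(1/259)*290 - 90724) + 373992 = (145/259 - 90724) + 373992 = -23497371/259 + 373992 = 73366557/259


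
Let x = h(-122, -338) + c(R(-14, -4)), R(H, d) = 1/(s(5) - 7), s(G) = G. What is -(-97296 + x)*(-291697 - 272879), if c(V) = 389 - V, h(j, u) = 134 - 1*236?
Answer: -54768670896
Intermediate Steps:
h(j, u) = -102 (h(j, u) = 134 - 236 = -102)
R(H, d) = -1/2 (R(H, d) = 1/(5 - 7) = 1/(-2) = -1/2)
x = 575/2 (x = -102 + (389 - 1*(-1/2)) = -102 + (389 + 1/2) = -102 + 779/2 = 575/2 ≈ 287.50)
-(-97296 + x)*(-291697 - 272879) = -(-97296 + 575/2)*(-291697 - 272879) = -(-194017)*(-564576)/2 = -1*54768670896 = -54768670896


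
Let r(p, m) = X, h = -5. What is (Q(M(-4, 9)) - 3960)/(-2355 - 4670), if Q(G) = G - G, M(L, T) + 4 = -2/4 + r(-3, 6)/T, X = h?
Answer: 792/1405 ≈ 0.56370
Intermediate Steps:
X = -5
r(p, m) = -5
M(L, T) = -9/2 - 5/T (M(L, T) = -4 + (-2/4 - 5/T) = -4 + (-2*¼ - 5/T) = -4 + (-½ - 5/T) = -9/2 - 5/T)
Q(G) = 0
(Q(M(-4, 9)) - 3960)/(-2355 - 4670) = (0 - 3960)/(-2355 - 4670) = -3960/(-7025) = -3960*(-1/7025) = 792/1405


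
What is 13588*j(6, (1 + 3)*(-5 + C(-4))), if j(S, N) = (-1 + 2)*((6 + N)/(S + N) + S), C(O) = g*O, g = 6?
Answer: 95116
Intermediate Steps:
C(O) = 6*O
j(S, N) = S + (6 + N)/(N + S) (j(S, N) = 1*((6 + N)/(N + S) + S) = 1*(S + (6 + N)/(N + S)) = S + (6 + N)/(N + S))
13588*j(6, (1 + 3)*(-5 + C(-4))) = 13588*((6 + (1 + 3)*(-5 + 6*(-4)) + 6² + ((1 + 3)*(-5 + 6*(-4)))*6)/((1 + 3)*(-5 + 6*(-4)) + 6)) = 13588*((6 + 4*(-5 - 24) + 36 + (4*(-5 - 24))*6)/(4*(-5 - 24) + 6)) = 13588*((6 + 4*(-29) + 36 + (4*(-29))*6)/(4*(-29) + 6)) = 13588*((6 - 116 + 36 - 116*6)/(-116 + 6)) = 13588*((6 - 116 + 36 - 696)/(-110)) = 13588*(-1/110*(-770)) = 13588*7 = 95116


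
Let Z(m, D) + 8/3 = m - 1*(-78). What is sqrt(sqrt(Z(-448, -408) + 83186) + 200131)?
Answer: sqrt(1801179 + 6*sqrt(186330))/3 ≈ 447.68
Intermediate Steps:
Z(m, D) = 226/3 + m (Z(m, D) = -8/3 + (m - 1*(-78)) = -8/3 + (m + 78) = -8/3 + (78 + m) = 226/3 + m)
sqrt(sqrt(Z(-448, -408) + 83186) + 200131) = sqrt(sqrt((226/3 - 448) + 83186) + 200131) = sqrt(sqrt(-1118/3 + 83186) + 200131) = sqrt(sqrt(248440/3) + 200131) = sqrt(2*sqrt(186330)/3 + 200131) = sqrt(200131 + 2*sqrt(186330)/3)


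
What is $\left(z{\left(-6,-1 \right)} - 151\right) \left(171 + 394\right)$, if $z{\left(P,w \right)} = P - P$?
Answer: $-85315$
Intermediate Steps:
$z{\left(P,w \right)} = 0$
$\left(z{\left(-6,-1 \right)} - 151\right) \left(171 + 394\right) = \left(0 - 151\right) \left(171 + 394\right) = \left(-151\right) 565 = -85315$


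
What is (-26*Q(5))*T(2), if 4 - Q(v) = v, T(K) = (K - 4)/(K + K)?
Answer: -13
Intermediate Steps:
T(K) = (-4 + K)/(2*K) (T(K) = (-4 + K)/((2*K)) = (-4 + K)*(1/(2*K)) = (-4 + K)/(2*K))
Q(v) = 4 - v
(-26*Q(5))*T(2) = (-26*(4 - 1*5))*((½)*(-4 + 2)/2) = (-26*(4 - 5))*((½)*(½)*(-2)) = -26*(-1)*(-½) = 26*(-½) = -13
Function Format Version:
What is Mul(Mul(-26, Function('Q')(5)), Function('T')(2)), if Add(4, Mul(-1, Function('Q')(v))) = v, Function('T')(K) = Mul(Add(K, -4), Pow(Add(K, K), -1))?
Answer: -13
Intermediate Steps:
Function('T')(K) = Mul(Rational(1, 2), Pow(K, -1), Add(-4, K)) (Function('T')(K) = Mul(Add(-4, K), Pow(Mul(2, K), -1)) = Mul(Add(-4, K), Mul(Rational(1, 2), Pow(K, -1))) = Mul(Rational(1, 2), Pow(K, -1), Add(-4, K)))
Function('Q')(v) = Add(4, Mul(-1, v))
Mul(Mul(-26, Function('Q')(5)), Function('T')(2)) = Mul(Mul(-26, Add(4, Mul(-1, 5))), Mul(Rational(1, 2), Pow(2, -1), Add(-4, 2))) = Mul(Mul(-26, Add(4, -5)), Mul(Rational(1, 2), Rational(1, 2), -2)) = Mul(Mul(-26, -1), Rational(-1, 2)) = Mul(26, Rational(-1, 2)) = -13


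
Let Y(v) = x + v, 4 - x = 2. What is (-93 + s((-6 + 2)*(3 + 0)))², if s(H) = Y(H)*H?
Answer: 729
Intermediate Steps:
x = 2 (x = 4 - 1*2 = 4 - 2 = 2)
Y(v) = 2 + v
s(H) = H*(2 + H) (s(H) = (2 + H)*H = H*(2 + H))
(-93 + s((-6 + 2)*(3 + 0)))² = (-93 + ((-6 + 2)*(3 + 0))*(2 + (-6 + 2)*(3 + 0)))² = (-93 + (-4*3)*(2 - 4*3))² = (-93 - 12*(2 - 12))² = (-93 - 12*(-10))² = (-93 + 120)² = 27² = 729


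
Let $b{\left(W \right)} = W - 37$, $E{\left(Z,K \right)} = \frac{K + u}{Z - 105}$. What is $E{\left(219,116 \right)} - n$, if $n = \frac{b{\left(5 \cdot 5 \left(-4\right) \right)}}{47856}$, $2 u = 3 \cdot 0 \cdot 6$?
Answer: $\frac{309273}{303088} \approx 1.0204$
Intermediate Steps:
$u = 0$ ($u = \frac{3 \cdot 0 \cdot 6}{2} = \frac{0 \cdot 6}{2} = \frac{1}{2} \cdot 0 = 0$)
$E{\left(Z,K \right)} = \frac{K}{-105 + Z}$ ($E{\left(Z,K \right)} = \frac{K + 0}{Z - 105} = \frac{K}{-105 + Z}$)
$b{\left(W \right)} = -37 + W$
$n = - \frac{137}{47856}$ ($n = \frac{-37 + 5 \cdot 5 \left(-4\right)}{47856} = \left(-37 + 25 \left(-4\right)\right) \frac{1}{47856} = \left(-37 - 100\right) \frac{1}{47856} = \left(-137\right) \frac{1}{47856} = - \frac{137}{47856} \approx -0.0028628$)
$E{\left(219,116 \right)} - n = \frac{116}{-105 + 219} - - \frac{137}{47856} = \frac{116}{114} + \frac{137}{47856} = 116 \cdot \frac{1}{114} + \frac{137}{47856} = \frac{58}{57} + \frac{137}{47856} = \frac{309273}{303088}$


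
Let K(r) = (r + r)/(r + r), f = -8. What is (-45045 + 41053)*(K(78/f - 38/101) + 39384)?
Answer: -157224920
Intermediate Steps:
K(r) = 1 (K(r) = (2*r)/((2*r)) = (2*r)*(1/(2*r)) = 1)
(-45045 + 41053)*(K(78/f - 38/101) + 39384) = (-45045 + 41053)*(1 + 39384) = -3992*39385 = -157224920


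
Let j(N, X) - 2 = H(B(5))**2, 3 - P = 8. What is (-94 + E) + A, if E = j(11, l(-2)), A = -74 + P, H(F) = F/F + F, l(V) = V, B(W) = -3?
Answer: -167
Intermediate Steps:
P = -5 (P = 3 - 1*8 = 3 - 8 = -5)
H(F) = 1 + F
A = -79 (A = -74 - 5 = -79)
j(N, X) = 6 (j(N, X) = 2 + (1 - 3)**2 = 2 + (-2)**2 = 2 + 4 = 6)
E = 6
(-94 + E) + A = (-94 + 6) - 79 = -88 - 79 = -167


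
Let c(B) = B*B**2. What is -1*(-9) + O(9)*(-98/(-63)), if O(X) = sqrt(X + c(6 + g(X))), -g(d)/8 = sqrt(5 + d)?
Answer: 9 + 14*sqrt(16353 - 8032*sqrt(14))/9 ≈ 9.0 + 182.07*I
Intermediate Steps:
g(d) = -8*sqrt(5 + d)
c(B) = B**3
O(X) = sqrt(X + (6 - 8*sqrt(5 + X))**3)
-1*(-9) + O(9)*(-98/(-63)) = -1*(-9) + sqrt(9 - 8*(-3 + 4*sqrt(5 + 9))**3)*(-98/(-63)) = 9 + sqrt(9 - 8*(-3 + 4*sqrt(14))**3)*(-98*(-1/63)) = 9 + sqrt(9 - 8*(-3 + 4*sqrt(14))**3)*(14/9) = 9 + 14*sqrt(9 - 8*(-3 + 4*sqrt(14))**3)/9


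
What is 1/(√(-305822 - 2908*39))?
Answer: -I*√419234/419234 ≈ -0.0015444*I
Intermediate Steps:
1/(√(-305822 - 2908*39)) = 1/(√(-305822 - 113412)) = 1/(√(-419234)) = 1/(I*√419234) = -I*√419234/419234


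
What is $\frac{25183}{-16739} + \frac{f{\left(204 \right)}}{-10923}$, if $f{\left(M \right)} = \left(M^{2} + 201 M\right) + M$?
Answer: $- \frac{553821615}{60946699} \approx -9.087$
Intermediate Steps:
$f{\left(M \right)} = M^{2} + 202 M$
$\frac{25183}{-16739} + \frac{f{\left(204 \right)}}{-10923} = \frac{25183}{-16739} + \frac{204 \left(202 + 204\right)}{-10923} = 25183 \left(- \frac{1}{16739}\right) + 204 \cdot 406 \left(- \frac{1}{10923}\right) = - \frac{25183}{16739} + 82824 \left(- \frac{1}{10923}\right) = - \frac{25183}{16739} - \frac{27608}{3641} = - \frac{553821615}{60946699}$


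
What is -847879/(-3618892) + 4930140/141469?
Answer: 17961592799131/511961032348 ≈ 35.084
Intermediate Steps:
-847879/(-3618892) + 4930140/141469 = -847879*(-1/3618892) + 4930140*(1/141469) = 847879/3618892 + 4930140/141469 = 17961592799131/511961032348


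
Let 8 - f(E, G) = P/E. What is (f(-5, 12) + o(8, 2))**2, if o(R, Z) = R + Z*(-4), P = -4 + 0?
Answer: 1296/25 ≈ 51.840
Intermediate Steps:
P = -4
f(E, G) = 8 + 4/E (f(E, G) = 8 - (-4)/E = 8 + 4/E)
o(R, Z) = R - 4*Z
(f(-5, 12) + o(8, 2))**2 = ((8 + 4/(-5)) + (8 - 4*2))**2 = ((8 + 4*(-1/5)) + (8 - 8))**2 = ((8 - 4/5) + 0)**2 = (36/5 + 0)**2 = (36/5)**2 = 1296/25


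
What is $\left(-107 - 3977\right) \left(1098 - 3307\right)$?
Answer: $9021556$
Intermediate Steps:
$\left(-107 - 3977\right) \left(1098 - 3307\right) = - 4084 \left(1098 - 3307\right) = \left(-4084\right) \left(-2209\right) = 9021556$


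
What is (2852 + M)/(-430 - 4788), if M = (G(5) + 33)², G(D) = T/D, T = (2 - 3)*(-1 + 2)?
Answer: -49098/65225 ≈ -0.75275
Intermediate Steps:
T = -1 (T = -1*1 = -1)
G(D) = -1/D
M = 26896/25 (M = (-1/5 + 33)² = (-1*⅕ + 33)² = (-⅕ + 33)² = (164/5)² = 26896/25 ≈ 1075.8)
(2852 + M)/(-430 - 4788) = (2852 + 26896/25)/(-430 - 4788) = (98196/25)/(-5218) = (98196/25)*(-1/5218) = -49098/65225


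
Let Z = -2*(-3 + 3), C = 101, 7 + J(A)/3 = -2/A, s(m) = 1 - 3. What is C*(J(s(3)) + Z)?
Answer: -1818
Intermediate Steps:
s(m) = -2
J(A) = -21 - 6/A (J(A) = -21 + 3*(-2/A) = -21 - 6/A)
Z = 0 (Z = -2*0 = 0)
C*(J(s(3)) + Z) = 101*((-21 - 6/(-2)) + 0) = 101*((-21 - 6*(-½)) + 0) = 101*((-21 + 3) + 0) = 101*(-18 + 0) = 101*(-18) = -1818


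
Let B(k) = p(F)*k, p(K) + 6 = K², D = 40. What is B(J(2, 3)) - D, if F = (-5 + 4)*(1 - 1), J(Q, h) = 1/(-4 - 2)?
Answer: -39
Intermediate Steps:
J(Q, h) = -⅙ (J(Q, h) = 1/(-6) = -⅙)
F = 0 (F = -1*0 = 0)
p(K) = -6 + K²
B(k) = -6*k (B(k) = (-6 + 0²)*k = (-6 + 0)*k = -6*k)
B(J(2, 3)) - D = -6*(-⅙) - 1*40 = 1 - 40 = -39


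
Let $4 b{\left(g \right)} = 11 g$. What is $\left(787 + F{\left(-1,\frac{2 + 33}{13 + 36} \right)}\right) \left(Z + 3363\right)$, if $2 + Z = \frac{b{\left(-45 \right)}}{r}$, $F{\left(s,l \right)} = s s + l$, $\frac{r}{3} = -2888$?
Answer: $\frac{214360758677}{80864} \approx 2.6509 \cdot 10^{6}$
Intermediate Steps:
$r = -8664$ ($r = 3 \left(-2888\right) = -8664$)
$F{\left(s,l \right)} = l + s^{2}$ ($F{\left(s,l \right)} = s^{2} + l = l + s^{2}$)
$b{\left(g \right)} = \frac{11 g}{4}$
$Z = - \frac{22939}{11552}$ ($Z = -2 + \frac{\frac{11}{4} \left(-45\right)}{-8664} = -2 - - \frac{165}{11552} = -2 + \frac{165}{11552} = - \frac{22939}{11552} \approx -1.9857$)
$\left(787 + F{\left(-1,\frac{2 + 33}{13 + 36} \right)}\right) \left(Z + 3363\right) = \left(787 + \left(\frac{2 + 33}{13 + 36} + \left(-1\right)^{2}\right)\right) \left(- \frac{22939}{11552} + 3363\right) = \left(787 + \left(\frac{35}{49} + 1\right)\right) \frac{38826437}{11552} = \left(787 + \left(35 \cdot \frac{1}{49} + 1\right)\right) \frac{38826437}{11552} = \left(787 + \left(\frac{5}{7} + 1\right)\right) \frac{38826437}{11552} = \left(787 + \frac{12}{7}\right) \frac{38826437}{11552} = \frac{5521}{7} \cdot \frac{38826437}{11552} = \frac{214360758677}{80864}$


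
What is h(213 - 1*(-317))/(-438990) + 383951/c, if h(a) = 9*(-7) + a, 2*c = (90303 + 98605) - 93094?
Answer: 56176092307/7010231310 ≈ 8.0134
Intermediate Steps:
c = 47907 (c = ((90303 + 98605) - 93094)/2 = (188908 - 93094)/2 = (½)*95814 = 47907)
h(a) = -63 + a
h(213 - 1*(-317))/(-438990) + 383951/c = (-63 + (213 - 1*(-317)))/(-438990) + 383951/47907 = (-63 + (213 + 317))*(-1/438990) + 383951*(1/47907) = (-63 + 530)*(-1/438990) + 383951/47907 = 467*(-1/438990) + 383951/47907 = -467/438990 + 383951/47907 = 56176092307/7010231310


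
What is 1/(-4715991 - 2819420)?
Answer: -1/7535411 ≈ -1.3271e-7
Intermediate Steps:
1/(-4715991 - 2819420) = 1/(-7535411) = -1/7535411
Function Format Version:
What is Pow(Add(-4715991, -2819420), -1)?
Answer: Rational(-1, 7535411) ≈ -1.3271e-7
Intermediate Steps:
Pow(Add(-4715991, -2819420), -1) = Pow(-7535411, -1) = Rational(-1, 7535411)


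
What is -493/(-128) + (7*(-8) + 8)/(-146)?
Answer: 39061/9344 ≈ 4.1803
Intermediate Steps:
-493/(-128) + (7*(-8) + 8)/(-146) = -493*(-1/128) + (-56 + 8)*(-1/146) = 493/128 - 48*(-1/146) = 493/128 + 24/73 = 39061/9344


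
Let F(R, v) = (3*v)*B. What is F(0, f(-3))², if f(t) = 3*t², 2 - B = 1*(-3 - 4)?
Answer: 531441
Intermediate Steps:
B = 9 (B = 2 - (-3 - 4) = 2 - (-7) = 2 - 1*(-7) = 2 + 7 = 9)
F(R, v) = 27*v (F(R, v) = (3*v)*9 = 27*v)
F(0, f(-3))² = (27*(3*(-3)²))² = (27*(3*9))² = (27*27)² = 729² = 531441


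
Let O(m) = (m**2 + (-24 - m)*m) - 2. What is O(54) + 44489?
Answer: 43191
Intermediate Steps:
O(m) = -2 + m**2 + m*(-24 - m) (O(m) = (m**2 + m*(-24 - m)) - 2 = -2 + m**2 + m*(-24 - m))
O(54) + 44489 = (-2 - 24*54) + 44489 = (-2 - 1296) + 44489 = -1298 + 44489 = 43191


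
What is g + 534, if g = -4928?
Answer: -4394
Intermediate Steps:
g + 534 = -4928 + 534 = -4394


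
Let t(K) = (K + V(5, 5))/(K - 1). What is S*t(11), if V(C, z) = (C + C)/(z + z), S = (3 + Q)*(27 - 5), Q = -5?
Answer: -264/5 ≈ -52.800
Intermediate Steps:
S = -44 (S = (3 - 5)*(27 - 5) = -2*22 = -44)
V(C, z) = C/z (V(C, z) = (2*C)/((2*z)) = (2*C)*(1/(2*z)) = C/z)
t(K) = (1 + K)/(-1 + K) (t(K) = (K + 5/5)/(K - 1) = (K + 5*(⅕))/(-1 + K) = (K + 1)/(-1 + K) = (1 + K)/(-1 + K))
S*t(11) = -44*(1 + 11)/(-1 + 11) = -44*12/10 = -22*12/5 = -44*6/5 = -264/5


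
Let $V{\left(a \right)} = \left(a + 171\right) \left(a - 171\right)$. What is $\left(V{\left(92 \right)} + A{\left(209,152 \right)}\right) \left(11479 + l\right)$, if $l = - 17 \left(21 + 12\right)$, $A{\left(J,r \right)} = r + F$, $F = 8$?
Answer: $-225096406$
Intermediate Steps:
$V{\left(a \right)} = \left(-171 + a\right) \left(171 + a\right)$ ($V{\left(a \right)} = \left(171 + a\right) \left(-171 + a\right) = \left(-171 + a\right) \left(171 + a\right)$)
$A{\left(J,r \right)} = 8 + r$ ($A{\left(J,r \right)} = r + 8 = 8 + r$)
$l = -561$ ($l = \left(-17\right) 33 = -561$)
$\left(V{\left(92 \right)} + A{\left(209,152 \right)}\right) \left(11479 + l\right) = \left(\left(-29241 + 92^{2}\right) + \left(8 + 152\right)\right) \left(11479 - 561\right) = \left(\left(-29241 + 8464\right) + 160\right) 10918 = \left(-20777 + 160\right) 10918 = \left(-20617\right) 10918 = -225096406$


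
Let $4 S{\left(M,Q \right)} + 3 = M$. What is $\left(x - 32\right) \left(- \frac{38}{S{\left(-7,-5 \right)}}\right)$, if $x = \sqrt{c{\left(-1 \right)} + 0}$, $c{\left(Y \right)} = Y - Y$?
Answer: $- \frac{2432}{5} \approx -486.4$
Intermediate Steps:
$c{\left(Y \right)} = 0$
$S{\left(M,Q \right)} = - \frac{3}{4} + \frac{M}{4}$
$x = 0$ ($x = \sqrt{0 + 0} = \sqrt{0} = 0$)
$\left(x - 32\right) \left(- \frac{38}{S{\left(-7,-5 \right)}}\right) = \left(0 - 32\right) \left(- \frac{38}{- \frac{3}{4} + \frac{1}{4} \left(-7\right)}\right) = - 32 \left(- \frac{38}{- \frac{3}{4} - \frac{7}{4}}\right) = - 32 \left(- \frac{38}{- \frac{5}{2}}\right) = - 32 \left(\left(-38\right) \left(- \frac{2}{5}\right)\right) = \left(-32\right) \frac{76}{5} = - \frac{2432}{5}$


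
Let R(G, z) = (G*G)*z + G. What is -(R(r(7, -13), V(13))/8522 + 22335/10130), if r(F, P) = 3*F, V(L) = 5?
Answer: -21288825/8632786 ≈ -2.4660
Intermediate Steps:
R(G, z) = G + z*G² (R(G, z) = G²*z + G = z*G² + G = G + z*G²)
-(R(r(7, -13), V(13))/8522 + 22335/10130) = -(((3*7)*(1 + (3*7)*5))/8522 + 22335/10130) = -((21*(1 + 21*5))*(1/8522) + 22335*(1/10130)) = -((21*(1 + 105))*(1/8522) + 4467/2026) = -((21*106)*(1/8522) + 4467/2026) = -(2226*(1/8522) + 4467/2026) = -(1113/4261 + 4467/2026) = -1*21288825/8632786 = -21288825/8632786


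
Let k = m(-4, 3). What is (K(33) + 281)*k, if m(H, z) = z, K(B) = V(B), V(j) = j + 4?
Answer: 954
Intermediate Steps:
V(j) = 4 + j
K(B) = 4 + B
k = 3
(K(33) + 281)*k = ((4 + 33) + 281)*3 = (37 + 281)*3 = 318*3 = 954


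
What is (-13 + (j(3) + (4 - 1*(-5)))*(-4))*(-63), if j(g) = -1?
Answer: 2835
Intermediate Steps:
(-13 + (j(3) + (4 - 1*(-5)))*(-4))*(-63) = (-13 + (-1 + (4 - 1*(-5)))*(-4))*(-63) = (-13 + (-1 + (4 + 5))*(-4))*(-63) = (-13 + (-1 + 9)*(-4))*(-63) = (-13 + 8*(-4))*(-63) = (-13 - 32)*(-63) = -45*(-63) = 2835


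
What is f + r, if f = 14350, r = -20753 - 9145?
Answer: -15548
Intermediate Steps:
r = -29898
f + r = 14350 - 29898 = -15548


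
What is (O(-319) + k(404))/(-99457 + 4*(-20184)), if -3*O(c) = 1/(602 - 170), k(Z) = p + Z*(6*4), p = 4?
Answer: -12571199/233530128 ≈ -0.053831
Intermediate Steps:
k(Z) = 4 + 24*Z (k(Z) = 4 + Z*(6*4) = 4 + Z*24 = 4 + 24*Z)
O(c) = -1/1296 (O(c) = -1/(3*(602 - 170)) = -⅓/432 = -⅓*1/432 = -1/1296)
(O(-319) + k(404))/(-99457 + 4*(-20184)) = (-1/1296 + (4 + 24*404))/(-99457 + 4*(-20184)) = (-1/1296 + (4 + 9696))/(-99457 - 80736) = (-1/1296 + 9700)/(-180193) = (12571199/1296)*(-1/180193) = -12571199/233530128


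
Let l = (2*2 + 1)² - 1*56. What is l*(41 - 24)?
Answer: -527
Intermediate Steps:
l = -31 (l = (4 + 1)² - 56 = 5² - 56 = 25 - 56 = -31)
l*(41 - 24) = -31*(41 - 24) = -31*17 = -527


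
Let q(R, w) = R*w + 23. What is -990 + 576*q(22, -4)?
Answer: -38430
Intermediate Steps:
q(R, w) = 23 + R*w
-990 + 576*q(22, -4) = -990 + 576*(23 + 22*(-4)) = -990 + 576*(23 - 88) = -990 + 576*(-65) = -990 - 37440 = -38430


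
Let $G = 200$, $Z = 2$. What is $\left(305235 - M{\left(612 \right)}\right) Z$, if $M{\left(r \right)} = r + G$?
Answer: $608846$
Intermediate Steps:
$M{\left(r \right)} = 200 + r$ ($M{\left(r \right)} = r + 200 = 200 + r$)
$\left(305235 - M{\left(612 \right)}\right) Z = \left(305235 - \left(200 + 612\right)\right) 2 = \left(305235 - 812\right) 2 = 304423 \cdot 2 = 608846$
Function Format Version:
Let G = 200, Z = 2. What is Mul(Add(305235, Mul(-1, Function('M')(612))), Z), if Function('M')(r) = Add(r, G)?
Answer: 608846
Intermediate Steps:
Function('M')(r) = Add(200, r) (Function('M')(r) = Add(r, 200) = Add(200, r))
Mul(Add(305235, Mul(-1, Function('M')(612))), Z) = Mul(Add(305235, Mul(-1, Add(200, 612))), 2) = Mul(Add(305235, Mul(-1, 812)), 2) = Mul(Add(305235, -812), 2) = Mul(304423, 2) = 608846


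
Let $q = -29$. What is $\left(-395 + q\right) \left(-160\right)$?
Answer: $67840$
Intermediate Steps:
$\left(-395 + q\right) \left(-160\right) = \left(-395 - 29\right) \left(-160\right) = \left(-424\right) \left(-160\right) = 67840$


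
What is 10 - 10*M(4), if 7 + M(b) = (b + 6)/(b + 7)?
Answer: 780/11 ≈ 70.909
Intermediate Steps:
M(b) = -7 + (6 + b)/(7 + b) (M(b) = -7 + (b + 6)/(b + 7) = -7 + (6 + b)/(7 + b))
10 - 10*M(4) = 10 - 10*(-43 - 6*4)/(7 + 4) = 10 - 10*(-43 - 24)/11 = 10 - 10*(-67)/11 = 10 - 10*(-67/11) = 10 + 670/11 = 780/11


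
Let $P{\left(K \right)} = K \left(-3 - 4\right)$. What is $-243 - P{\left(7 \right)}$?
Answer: $-194$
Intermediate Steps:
$P{\left(K \right)} = - 7 K$ ($P{\left(K \right)} = K \left(-7\right) = - 7 K$)
$-243 - P{\left(7 \right)} = -243 - \left(-7\right) 7 = -243 - -49 = -243 + 49 = -194$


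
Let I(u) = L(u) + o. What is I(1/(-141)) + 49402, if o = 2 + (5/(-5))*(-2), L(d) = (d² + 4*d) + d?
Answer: 982239982/19881 ≈ 49406.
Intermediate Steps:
L(d) = d² + 5*d
o = 4 (o = 2 + (5*(-⅕))*(-2) = 2 - 1*(-2) = 2 + 2 = 4)
I(u) = 4 + u*(5 + u) (I(u) = u*(5 + u) + 4 = 4 + u*(5 + u))
I(1/(-141)) + 49402 = (4 + (5 + 1/(-141))/(-141)) + 49402 = (4 - (5 - 1/141)/141) + 49402 = (4 - 1/141*704/141) + 49402 = (4 - 704/19881) + 49402 = 78820/19881 + 49402 = 982239982/19881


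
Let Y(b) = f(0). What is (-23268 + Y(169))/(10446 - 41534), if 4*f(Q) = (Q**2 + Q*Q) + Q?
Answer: 5817/7772 ≈ 0.74846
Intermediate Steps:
f(Q) = Q**2/2 + Q/4 (f(Q) = ((Q**2 + Q*Q) + Q)/4 = ((Q**2 + Q**2) + Q)/4 = (2*Q**2 + Q)/4 = (Q + 2*Q**2)/4 = Q**2/2 + Q/4)
Y(b) = 0 (Y(b) = (1/4)*0*(1 + 2*0) = (1/4)*0*(1 + 0) = (1/4)*0*1 = 0)
(-23268 + Y(169))/(10446 - 41534) = (-23268 + 0)/(10446 - 41534) = -23268/(-31088) = -23268*(-1/31088) = 5817/7772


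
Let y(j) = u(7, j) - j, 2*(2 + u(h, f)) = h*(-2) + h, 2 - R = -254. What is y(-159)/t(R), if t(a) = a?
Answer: 307/512 ≈ 0.59961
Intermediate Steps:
R = 256 (R = 2 - 1*(-254) = 2 + 254 = 256)
u(h, f) = -2 - h/2 (u(h, f) = -2 + (h*(-2) + h)/2 = -2 + (-2*h + h)/2 = -2 + (-h)/2 = -2 - h/2)
y(j) = -11/2 - j (y(j) = (-2 - ½*7) - j = (-2 - 7/2) - j = -11/2 - j)
y(-159)/t(R) = (-11/2 - 1*(-159))/256 = (-11/2 + 159)*(1/256) = (307/2)*(1/256) = 307/512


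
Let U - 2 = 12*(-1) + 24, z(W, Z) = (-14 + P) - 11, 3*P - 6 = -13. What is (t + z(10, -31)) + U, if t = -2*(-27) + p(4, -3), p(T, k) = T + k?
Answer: 125/3 ≈ 41.667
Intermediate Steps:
P = -7/3 (P = 2 + (⅓)*(-13) = 2 - 13/3 = -7/3 ≈ -2.3333)
z(W, Z) = -82/3 (z(W, Z) = (-14 - 7/3) - 11 = -49/3 - 11 = -82/3)
U = 14 (U = 2 + (12*(-1) + 24) = 2 + (-12 + 24) = 2 + 12 = 14)
t = 55 (t = -2*(-27) + (4 - 3) = 54 + 1 = 55)
(t + z(10, -31)) + U = (55 - 82/3) + 14 = 83/3 + 14 = 125/3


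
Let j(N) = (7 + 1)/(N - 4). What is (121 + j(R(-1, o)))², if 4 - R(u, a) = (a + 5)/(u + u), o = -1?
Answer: 15625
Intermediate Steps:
R(u, a) = 4 - (5 + a)/(2*u) (R(u, a) = 4 - (a + 5)/(u + u) = 4 - (5 + a)/(2*u))
j(N) = 8/(-4 + N)
(121 + j(R(-1, o)))² = (121 + 8/(-4 + (½)*(-5 - 1*(-1) + 8*(-1))/(-1)))² = (121 + 8/(-4 + (½)*(-1)*(-5 + 1 - 8)))² = (121 + 8/(-4 + (½)*(-1)*(-12)))² = (121 + 8/(-4 + 6))² = (121 + 8/2)² = (121 + 8*(½))² = (121 + 4)² = 125² = 15625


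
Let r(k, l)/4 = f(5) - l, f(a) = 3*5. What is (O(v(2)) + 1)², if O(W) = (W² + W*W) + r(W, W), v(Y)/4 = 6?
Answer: 1247689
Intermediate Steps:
f(a) = 15
v(Y) = 24 (v(Y) = 4*6 = 24)
r(k, l) = 60 - 4*l (r(k, l) = 4*(15 - l) = 60 - 4*l)
O(W) = 60 - 4*W + 2*W² (O(W) = (W² + W*W) + (60 - 4*W) = (W² + W²) + (60 - 4*W) = 2*W² + (60 - 4*W) = 60 - 4*W + 2*W²)
(O(v(2)) + 1)² = ((60 - 4*24 + 2*24²) + 1)² = ((60 - 96 + 2*576) + 1)² = ((60 - 96 + 1152) + 1)² = (1116 + 1)² = 1117² = 1247689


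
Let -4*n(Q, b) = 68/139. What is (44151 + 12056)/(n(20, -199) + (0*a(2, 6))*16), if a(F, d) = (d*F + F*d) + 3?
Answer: -7812773/17 ≈ -4.5958e+5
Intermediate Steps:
n(Q, b) = -17/139
a(F, d) = 3 + 2*F*d (a(F, d) = (F*d + F*d) + 3 = 2*F*d + 3 = 3 + 2*F*d)
(44151 + 12056)/(n(20, -199) + (0*a(2, 6))*16) = (44151 + 12056)/(-17/139 + (0*(3 + 2*2*6))*16) = 56207/(-17/139 + (0*(3 + 24))*16) = 56207/(-17/139 + (0*27)*16) = 56207/(-17/139 + 0*16) = 56207/(-17/139 + 0) = 56207/(-17/139) = 56207*(-139/17) = -7812773/17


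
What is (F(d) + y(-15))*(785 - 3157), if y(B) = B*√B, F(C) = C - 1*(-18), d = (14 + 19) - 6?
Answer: -106740 + 35580*I*√15 ≈ -1.0674e+5 + 1.378e+5*I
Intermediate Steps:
d = 27 (d = 33 - 6 = 27)
F(C) = 18 + C (F(C) = C + 18 = 18 + C)
y(B) = B^(3/2)
(F(d) + y(-15))*(785 - 3157) = ((18 + 27) + (-15)^(3/2))*(785 - 3157) = (45 - 15*I*√15)*(-2372) = -106740 + 35580*I*√15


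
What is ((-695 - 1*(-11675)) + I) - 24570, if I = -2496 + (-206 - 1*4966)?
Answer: -21258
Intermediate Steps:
I = -7668 (I = -2496 + (-206 - 4966) = -2496 - 5172 = -7668)
((-695 - 1*(-11675)) + I) - 24570 = ((-695 - 1*(-11675)) - 7668) - 24570 = ((-695 + 11675) - 7668) - 24570 = (10980 - 7668) - 24570 = 3312 - 24570 = -21258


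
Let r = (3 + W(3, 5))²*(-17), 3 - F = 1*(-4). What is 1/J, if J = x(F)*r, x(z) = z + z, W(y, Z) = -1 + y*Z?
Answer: -1/68782 ≈ -1.4539e-5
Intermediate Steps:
F = 7 (F = 3 - (-4) = 3 - 1*(-4) = 3 + 4 = 7)
W(y, Z) = -1 + Z*y
x(z) = 2*z
r = -4913 (r = (3 + (-1 + 5*3))²*(-17) = (3 + (-1 + 15))²*(-17) = (3 + 14)²*(-17) = 17²*(-17) = 289*(-17) = -4913)
J = -68782 (J = (2*7)*(-4913) = 14*(-4913) = -68782)
1/J = 1/(-68782) = -1/68782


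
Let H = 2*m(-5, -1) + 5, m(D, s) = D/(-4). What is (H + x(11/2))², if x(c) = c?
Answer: 169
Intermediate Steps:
m(D, s) = -D/4 (m(D, s) = D*(-¼) = -D/4)
H = 15/2 (H = 2*(-¼*(-5)) + 5 = 2*(5/4) + 5 = 5/2 + 5 = 15/2 ≈ 7.5000)
(H + x(11/2))² = (15/2 + 11/2)² = 13² = 169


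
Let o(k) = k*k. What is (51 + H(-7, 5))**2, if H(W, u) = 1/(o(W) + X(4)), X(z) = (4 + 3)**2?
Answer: 24990001/9604 ≈ 2602.0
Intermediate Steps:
X(z) = 49 (X(z) = 7**2 = 49)
o(k) = k**2
H(W, u) = 1/(49 + W**2) (H(W, u) = 1/(W**2 + 49) = 1/(49 + W**2))
(51 + H(-7, 5))**2 = (51 + 1/(49 + (-7)**2))**2 = (51 + 1/(49 + 49))**2 = (51 + 1/98)**2 = (4999/98)**2 = 24990001/9604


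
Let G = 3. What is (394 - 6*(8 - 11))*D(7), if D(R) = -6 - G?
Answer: -3708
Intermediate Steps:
D(R) = -9 (D(R) = -6 - 1*3 = -6 - 3 = -9)
(394 - 6*(8 - 11))*D(7) = (394 - 6*(8 - 11))*(-9) = (394 - 6*(-3))*(-9) = (394 + 18)*(-9) = 412*(-9) = -3708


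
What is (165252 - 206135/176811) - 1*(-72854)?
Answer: 42099553831/176811 ≈ 2.3810e+5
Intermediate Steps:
(165252 - 206135/176811) - 1*(-72854) = (165252 - 206135/176811) + 72854 = 29218165237/176811 + 72854 = 42099553831/176811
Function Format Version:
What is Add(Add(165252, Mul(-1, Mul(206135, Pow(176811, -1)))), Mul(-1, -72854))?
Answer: Rational(42099553831, 176811) ≈ 2.3810e+5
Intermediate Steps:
Add(Add(165252, Mul(-1, Mul(206135, Pow(176811, -1)))), Mul(-1, -72854)) = Add(Add(165252, Mul(-1, Mul(206135, Rational(1, 176811)))), 72854) = Add(Add(165252, Mul(-1, Rational(206135, 176811))), 72854) = Add(Add(165252, Rational(-206135, 176811)), 72854) = Add(Rational(29218165237, 176811), 72854) = Rational(42099553831, 176811)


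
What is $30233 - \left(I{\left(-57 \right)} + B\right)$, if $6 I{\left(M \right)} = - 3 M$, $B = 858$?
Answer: $\frac{58693}{2} \approx 29347.0$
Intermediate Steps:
$I{\left(M \right)} = - \frac{M}{2}$ ($I{\left(M \right)} = \frac{\left(-3\right) M}{6} = - \frac{M}{2}$)
$30233 - \left(I{\left(-57 \right)} + B\right) = 30233 - \left(\left(- \frac{1}{2}\right) \left(-57\right) + 858\right) = 30233 - \left(\frac{57}{2} + 858\right) = 30233 - \frac{1773}{2} = \frac{58693}{2}$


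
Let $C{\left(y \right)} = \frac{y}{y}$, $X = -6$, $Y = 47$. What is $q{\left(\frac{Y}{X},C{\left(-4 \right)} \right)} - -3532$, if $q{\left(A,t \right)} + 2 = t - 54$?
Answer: $3477$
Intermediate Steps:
$C{\left(y \right)} = 1$
$q{\left(A,t \right)} = -56 + t$ ($q{\left(A,t \right)} = -2 + \left(t - 54\right) = -2 + \left(-54 + t\right) = -56 + t$)
$q{\left(\frac{Y}{X},C{\left(-4 \right)} \right)} - -3532 = \left(-56 + 1\right) - -3532 = -55 + 3532 = 3477$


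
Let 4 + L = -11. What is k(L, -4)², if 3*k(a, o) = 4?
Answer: 16/9 ≈ 1.7778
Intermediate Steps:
L = -15 (L = -4 - 11 = -15)
k(a, o) = 4/3 (k(a, o) = (⅓)*4 = 4/3)
k(L, -4)² = (4/3)² = 16/9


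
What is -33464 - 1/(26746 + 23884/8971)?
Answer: -8030096742971/239962250 ≈ -33464.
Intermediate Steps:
-33464 - 1/(26746 + 23884/8971) = -33464 - 1/239962250/8971 = -33464 - 1*8971/239962250 = -33464 - 8971/239962250 = -8030096742971/239962250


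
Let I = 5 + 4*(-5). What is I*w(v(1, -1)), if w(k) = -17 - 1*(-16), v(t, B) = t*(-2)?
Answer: 15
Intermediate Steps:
v(t, B) = -2*t
w(k) = -1 (w(k) = -17 + 16 = -1)
I = -15 (I = 5 - 20 = -15)
I*w(v(1, -1)) = -15*(-1) = 15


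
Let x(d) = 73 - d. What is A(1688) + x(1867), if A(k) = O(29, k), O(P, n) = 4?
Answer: -1790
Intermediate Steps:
A(k) = 4
A(1688) + x(1867) = 4 + (73 - 1*1867) = 4 + (73 - 1867) = 4 - 1794 = -1790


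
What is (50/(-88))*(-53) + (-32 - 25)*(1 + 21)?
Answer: -53851/44 ≈ -1223.9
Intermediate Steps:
(50/(-88))*(-53) + (-32 - 25)*(1 + 21) = (50*(-1/88))*(-53) - 57*22 = -25/44*(-53) - 1254 = 1325/44 - 1254 = -53851/44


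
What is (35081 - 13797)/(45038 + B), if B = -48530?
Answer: -5321/873 ≈ -6.0951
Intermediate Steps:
(35081 - 13797)/(45038 + B) = (35081 - 13797)/(45038 - 48530) = 21284/(-3492) = 21284*(-1/3492) = -5321/873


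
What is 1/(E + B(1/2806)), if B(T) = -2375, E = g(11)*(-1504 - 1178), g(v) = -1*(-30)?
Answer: -1/82835 ≈ -1.2072e-5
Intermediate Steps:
g(v) = 30
E = -80460 (E = 30*(-1504 - 1178) = 30*(-2682) = -80460)
1/(E + B(1/2806)) = 1/(-80460 - 2375) = 1/(-82835) = -1/82835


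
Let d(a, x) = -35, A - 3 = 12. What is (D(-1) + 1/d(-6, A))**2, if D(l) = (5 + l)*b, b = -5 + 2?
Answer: 177241/1225 ≈ 144.69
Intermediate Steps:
b = -3
A = 15 (A = 3 + 12 = 15)
D(l) = -15 - 3*l (D(l) = (5 + l)*(-3) = -15 - 3*l)
(D(-1) + 1/d(-6, A))**2 = ((-15 - 3*(-1)) + 1/(-35))**2 = ((-15 + 3) - 1/35)**2 = (-12 - 1/35)**2 = (-421/35)**2 = 177241/1225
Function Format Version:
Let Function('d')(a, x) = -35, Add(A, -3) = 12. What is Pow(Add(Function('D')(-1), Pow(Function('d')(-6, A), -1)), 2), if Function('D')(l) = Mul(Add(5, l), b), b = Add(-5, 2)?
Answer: Rational(177241, 1225) ≈ 144.69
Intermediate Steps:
b = -3
A = 15 (A = Add(3, 12) = 15)
Function('D')(l) = Add(-15, Mul(-3, l)) (Function('D')(l) = Mul(Add(5, l), -3) = Add(-15, Mul(-3, l)))
Pow(Add(Function('D')(-1), Pow(Function('d')(-6, A), -1)), 2) = Pow(Add(Add(-15, Mul(-3, -1)), Pow(-35, -1)), 2) = Pow(Add(Add(-15, 3), Rational(-1, 35)), 2) = Pow(Add(-12, Rational(-1, 35)), 2) = Pow(Rational(-421, 35), 2) = Rational(177241, 1225)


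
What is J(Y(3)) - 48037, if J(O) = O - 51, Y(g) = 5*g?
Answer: -48073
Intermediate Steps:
J(O) = -51 + O
J(Y(3)) - 48037 = (-51 + 5*3) - 48037 = (-51 + 15) - 48037 = -36 - 48037 = -48073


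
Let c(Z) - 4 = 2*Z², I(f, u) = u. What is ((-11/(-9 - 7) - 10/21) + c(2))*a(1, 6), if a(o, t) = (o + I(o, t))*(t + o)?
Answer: 28721/48 ≈ 598.35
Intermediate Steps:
c(Z) = 4 + 2*Z²
a(o, t) = (o + t)² (a(o, t) = (o + t)*(t + o) = (o + t)*(o + t) = (o + t)²)
((-11/(-9 - 7) - 10/21) + c(2))*a(1, 6) = ((-11/(-9 - 7) - 10/21) + (4 + 2*2²))*(1² + 6² + 2*1*6) = ((-11/(-16) - 10*1/21) + (4 + 2*4))*(1 + 36 + 12) = ((-11*(-1/16) - 10/21) + (4 + 8))*49 = ((11/16 - 10/21) + 12)*49 = (71/336 + 12)*49 = (4103/336)*49 = 28721/48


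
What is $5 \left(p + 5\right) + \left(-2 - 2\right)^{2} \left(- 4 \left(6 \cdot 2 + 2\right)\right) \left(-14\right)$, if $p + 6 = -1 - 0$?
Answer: $12534$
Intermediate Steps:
$p = -7$ ($p = -6 - 1 = -7$)
$5 \left(p + 5\right) + \left(-2 - 2\right)^{2} \left(- 4 \left(6 \cdot 2 + 2\right)\right) \left(-14\right) = 5 \left(-7 + 5\right) + \left(-2 - 2\right)^{2} \left(- 4 \left(6 \cdot 2 + 2\right)\right) \left(-14\right) = 5 \left(-2\right) + \left(-4\right)^{2} \left(- 4 \left(12 + 2\right)\right) \left(-14\right) = -10 + 16 \left(\left(-4\right) 14\right) \left(-14\right) = -10 + 16 \left(-56\right) \left(-14\right) = -10 - -12544 = -10 + 12544 = 12534$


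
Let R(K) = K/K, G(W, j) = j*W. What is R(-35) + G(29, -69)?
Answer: -2000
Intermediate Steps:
G(W, j) = W*j
R(K) = 1
R(-35) + G(29, -69) = 1 + 29*(-69) = 1 - 2001 = -2000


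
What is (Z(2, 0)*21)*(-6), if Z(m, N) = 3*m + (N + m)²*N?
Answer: -756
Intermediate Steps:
Z(m, N) = 3*m + N*(N + m)²
(Z(2, 0)*21)*(-6) = ((3*2 + 0*(0 + 2)²)*21)*(-6) = ((6 + 0*2²)*21)*(-6) = ((6 + 0*4)*21)*(-6) = ((6 + 0)*21)*(-6) = (6*21)*(-6) = 126*(-6) = -756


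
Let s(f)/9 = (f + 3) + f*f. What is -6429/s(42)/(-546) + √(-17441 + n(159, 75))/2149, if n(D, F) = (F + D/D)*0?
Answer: 2143/2963142 + I*√17441/2149 ≈ 0.00072322 + 0.061454*I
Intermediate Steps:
s(f) = 27 + 9*f + 9*f² (s(f) = 9*((f + 3) + f*f) = 9*((3 + f) + f²) = 9*(3 + f + f²) = 27 + 9*f + 9*f²)
n(D, F) = 0 (n(D, F) = (F + 1)*0 = (1 + F)*0 = 0)
-6429/s(42)/(-546) + √(-17441 + n(159, 75))/2149 = -6429/(27 + 9*42 + 9*42²)/(-546) + √(-17441 + 0)/2149 = -6429/(27 + 378 + 9*1764)*(-1/546) + √(-17441)*(1/2149) = -6429/(27 + 378 + 15876)*(-1/546) + (I*√17441)*(1/2149) = -6429/16281*(-1/546) + I*√17441/2149 = -6429*1/16281*(-1/546) + I*√17441/2149 = -2143/5427*(-1/546) + I*√17441/2149 = 2143/2963142 + I*√17441/2149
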